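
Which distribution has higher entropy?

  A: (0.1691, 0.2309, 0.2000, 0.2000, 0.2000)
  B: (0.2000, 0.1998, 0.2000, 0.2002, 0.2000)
B

Both distributions are close to uniform, making this a harder comparison.

H(A) = 2.3150 bits
H(B) = 2.3219 bits

The distribution closer to uniform has higher entropy.
Answer: B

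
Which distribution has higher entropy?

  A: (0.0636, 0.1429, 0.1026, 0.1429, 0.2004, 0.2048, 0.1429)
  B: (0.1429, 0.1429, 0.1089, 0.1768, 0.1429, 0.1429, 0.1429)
B

Both distributions are close to uniform, making this a harder comparison.

H(A) = 2.7263 bits
H(B) = 2.7956 bits

The distribution closer to uniform has higher entropy.
Answer: B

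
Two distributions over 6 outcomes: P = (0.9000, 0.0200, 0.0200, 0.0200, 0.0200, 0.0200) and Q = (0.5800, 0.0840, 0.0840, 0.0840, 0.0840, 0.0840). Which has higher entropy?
Q

P is highly concentrated on one outcome (90%), making it nearly deterministic. Q spreads its mass more evenly (max 58%). The more spread-out distribution has higher entropy: H(P) ≈ 0.701 bits, H(Q) ≈ 1.957 bits.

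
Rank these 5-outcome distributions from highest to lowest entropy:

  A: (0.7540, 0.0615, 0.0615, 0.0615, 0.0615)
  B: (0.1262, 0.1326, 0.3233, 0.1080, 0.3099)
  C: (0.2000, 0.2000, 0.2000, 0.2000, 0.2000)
C > B > A

Key insight: Entropy is maximized by uniform distributions and minimized by concentrated distributions.

- Uniform distributions have maximum entropy log₂(5) = 2.3219 bits
- The more "peaked" or concentrated a distribution, the lower its entropy

Entropies:
  H(A) = 1.2969 bits
  H(B) = 2.1605 bits
  H(C) = 2.3219 bits

Ranking: C > B > A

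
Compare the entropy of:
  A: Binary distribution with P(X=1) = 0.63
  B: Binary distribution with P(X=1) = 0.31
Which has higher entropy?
A

For binary distributions, entropy is maximized at p=0.5 and decreases as p moves toward 0 or 1.

H(A) = H(0.63) = 0.9507 bits
H(B) = H(0.31) = 0.8932 bits

Distribution A (p=0.63) is closer to uniform (p=0.5), so it has higher entropy.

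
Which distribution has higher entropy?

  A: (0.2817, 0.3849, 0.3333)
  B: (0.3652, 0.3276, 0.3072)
B

Both distributions are close to uniform, making this a harder comparison.

H(A) = 1.5734 bits
H(B) = 1.5812 bits

The distribution closer to uniform has higher entropy.
Answer: B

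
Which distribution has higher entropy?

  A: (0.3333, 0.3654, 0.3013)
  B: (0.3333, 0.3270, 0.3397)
B

Both distributions are close to uniform, making this a harder comparison.

H(A) = 1.5805 bits
H(B) = 1.5848 bits

The distribution closer to uniform has higher entropy.
Answer: B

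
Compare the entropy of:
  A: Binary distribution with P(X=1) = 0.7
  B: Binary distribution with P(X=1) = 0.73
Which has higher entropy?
A

For binary distributions, entropy is maximized at p=0.5 and decreases as p moves toward 0 or 1.

H(A) = H(0.7) = 0.8813 bits
H(B) = H(0.73) = 0.8415 bits

Distribution A (p=0.7) is closer to uniform (p=0.5), so it has higher entropy.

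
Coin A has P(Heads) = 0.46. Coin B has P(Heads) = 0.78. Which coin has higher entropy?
A

For binary distributions, entropy is maximized at p=0.5 and decreases as p moves toward 0 or 1.

H(A) = H(0.46) = 0.9954 bits
H(B) = H(0.78) = 0.7602 bits

Distribution A (p=0.46) is closer to uniform (p=0.5), so it has higher entropy.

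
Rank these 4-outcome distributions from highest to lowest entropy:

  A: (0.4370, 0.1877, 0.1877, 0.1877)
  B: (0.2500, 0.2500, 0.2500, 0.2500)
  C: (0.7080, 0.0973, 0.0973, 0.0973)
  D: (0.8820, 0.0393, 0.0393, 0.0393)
B > A > C > D

Key insight: Entropy is maximized by uniform distributions and minimized by concentrated distributions.

Entropies:
  H(A) = 1.8809 bits
  H(B) = 2.0000 bits
  H(C) = 1.3341 bits
  H(D) = 0.7106 bits

Ranking: B > A > C > D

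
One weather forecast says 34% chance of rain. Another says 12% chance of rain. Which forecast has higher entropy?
34% forecast

Treat each forecast as a Bernoulli distribution. Binary entropy is maximized at p=0.5 and falls off symmetrically toward 0 or 1. The 34% forecast is closer to 50%, so it is more uncertain. H(34%) ≈ 0.925 bits, H(12%) ≈ 0.529 bits.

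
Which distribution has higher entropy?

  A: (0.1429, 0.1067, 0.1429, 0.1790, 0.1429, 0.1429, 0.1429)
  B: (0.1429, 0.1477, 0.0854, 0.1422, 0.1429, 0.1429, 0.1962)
A

Both distributions are close to uniform, making this a harder comparison.

H(A) = 2.7940 bits
H(B) = 2.7749 bits

The distribution closer to uniform has higher entropy.
Answer: A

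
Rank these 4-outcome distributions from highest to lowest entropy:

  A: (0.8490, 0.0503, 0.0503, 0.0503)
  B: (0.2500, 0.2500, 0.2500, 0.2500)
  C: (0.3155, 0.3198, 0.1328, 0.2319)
B > C > A

Key insight: Entropy is maximized by uniform distributions and minimized by concentrated distributions.

- Uniform distributions have maximum entropy log₂(4) = 2.0000 bits
- The more "peaked" or concentrated a distribution, the lower its entropy

Entropies:
  H(A) = 0.8517 bits
  H(B) = 2.0000 bits
  H(C) = 1.9269 bits

Ranking: B > C > A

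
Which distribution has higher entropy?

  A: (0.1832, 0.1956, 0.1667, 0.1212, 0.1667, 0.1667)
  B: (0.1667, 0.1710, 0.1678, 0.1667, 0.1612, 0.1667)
B

Both distributions are close to uniform, making this a harder comparison.

H(A) = 2.5705 bits
H(B) = 2.5847 bits

The distribution closer to uniform has higher entropy.
Answer: B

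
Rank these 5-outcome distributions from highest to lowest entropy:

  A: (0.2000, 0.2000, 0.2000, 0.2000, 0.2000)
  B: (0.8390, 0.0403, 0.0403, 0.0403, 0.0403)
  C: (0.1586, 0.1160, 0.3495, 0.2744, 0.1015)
A > C > B

Key insight: Entropy is maximized by uniform distributions and minimized by concentrated distributions.

- Uniform distributions have maximum entropy log₂(5) = 2.3219 bits
- The more "peaked" or concentrated a distribution, the lower its entropy

Entropies:
  H(A) = 2.3219 bits
  H(B) = 0.9587 bits
  H(C) = 2.1589 bits

Ranking: A > C > B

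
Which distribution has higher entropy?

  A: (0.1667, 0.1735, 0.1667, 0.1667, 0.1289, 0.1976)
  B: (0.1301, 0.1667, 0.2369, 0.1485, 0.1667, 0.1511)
A

Both distributions are close to uniform, making this a harder comparison.

H(A) = 2.5742 bits
H(B) = 2.5573 bits

The distribution closer to uniform has higher entropy.
Answer: A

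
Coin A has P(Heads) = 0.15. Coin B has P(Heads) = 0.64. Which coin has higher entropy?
B

For binary distributions, entropy is maximized at p=0.5 and decreases as p moves toward 0 or 1.

H(A) = H(0.15) = 0.6098 bits
H(B) = H(0.64) = 0.9427 bits

Distribution B (p=0.64) is closer to uniform (p=0.5), so it has higher entropy.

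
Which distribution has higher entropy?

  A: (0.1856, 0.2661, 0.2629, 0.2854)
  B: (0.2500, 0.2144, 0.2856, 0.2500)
B

Both distributions are close to uniform, making this a harder comparison.

H(A) = 1.9822 bits
H(B) = 1.9927 bits

The distribution closer to uniform has higher entropy.
Answer: B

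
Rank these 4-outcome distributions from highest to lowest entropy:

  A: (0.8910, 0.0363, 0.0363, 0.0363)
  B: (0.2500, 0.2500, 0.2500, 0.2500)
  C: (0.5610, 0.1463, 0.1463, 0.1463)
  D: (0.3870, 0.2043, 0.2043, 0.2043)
B > D > C > A

Key insight: Entropy is maximized by uniform distributions and minimized by concentrated distributions.

Entropies:
  H(A) = 0.6697 bits
  H(B) = 2.0000 bits
  H(C) = 1.6850 bits
  H(D) = 1.9344 bits

Ranking: B > D > C > A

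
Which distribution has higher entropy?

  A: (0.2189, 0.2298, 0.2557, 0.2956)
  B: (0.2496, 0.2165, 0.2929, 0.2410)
B

Both distributions are close to uniform, making this a harder comparison.

H(A) = 1.9901 bits
H(B) = 1.9913 bits

The distribution closer to uniform has higher entropy.
Answer: B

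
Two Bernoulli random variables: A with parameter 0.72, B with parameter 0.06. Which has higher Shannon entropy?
A

For binary distributions, entropy is maximized at p=0.5 and decreases as p moves toward 0 or 1.

H(A) = H(0.72) = 0.8555 bits
H(B) = H(0.06) = 0.3274 bits

Distribution A (p=0.72) is closer to uniform (p=0.5), so it has higher entropy.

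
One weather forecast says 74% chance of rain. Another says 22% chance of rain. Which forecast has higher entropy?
74% forecast

Treat each forecast as a Bernoulli distribution. Binary entropy is maximized at p=0.5 and falls off symmetrically toward 0 or 1. The 74% forecast is closer to 50%, so it is more uncertain. H(74%) ≈ 0.827 bits, H(22%) ≈ 0.760 bits.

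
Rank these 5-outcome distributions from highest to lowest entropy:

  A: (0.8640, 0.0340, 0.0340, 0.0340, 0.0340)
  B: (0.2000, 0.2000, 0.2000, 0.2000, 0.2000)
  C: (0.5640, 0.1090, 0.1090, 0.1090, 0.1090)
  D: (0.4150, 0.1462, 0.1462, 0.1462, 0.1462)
B > D > C > A

Key insight: Entropy is maximized by uniform distributions and minimized by concentrated distributions.

Entropies:
  H(A) = 0.8457 bits
  H(B) = 2.3219 bits
  H(C) = 1.8601 bits
  H(D) = 2.1491 bits

Ranking: B > D > C > A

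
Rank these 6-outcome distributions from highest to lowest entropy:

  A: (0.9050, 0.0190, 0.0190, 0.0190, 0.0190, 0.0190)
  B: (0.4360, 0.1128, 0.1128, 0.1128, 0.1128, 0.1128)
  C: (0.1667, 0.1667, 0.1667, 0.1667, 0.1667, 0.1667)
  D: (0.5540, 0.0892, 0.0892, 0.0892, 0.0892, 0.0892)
C > B > D > A

Key insight: Entropy is maximized by uniform distributions and minimized by concentrated distributions.

Entropies:
  H(A) = 0.6735 bits
  H(B) = 2.2977 bits
  H(C) = 2.5850 bits
  H(D) = 2.0271 bits

Ranking: C > B > D > A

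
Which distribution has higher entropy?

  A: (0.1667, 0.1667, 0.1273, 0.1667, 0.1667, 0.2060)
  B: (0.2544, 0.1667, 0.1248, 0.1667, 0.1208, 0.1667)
A

Both distributions are close to uniform, making this a harder comparison.

H(A) = 2.5714 bits
H(B) = 2.5379 bits

The distribution closer to uniform has higher entropy.
Answer: A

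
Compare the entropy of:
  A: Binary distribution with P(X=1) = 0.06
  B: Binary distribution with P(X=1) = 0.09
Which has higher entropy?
B

For binary distributions, entropy is maximized at p=0.5 and decreases as p moves toward 0 or 1.

H(A) = H(0.06) = 0.3274 bits
H(B) = H(0.09) = 0.4365 bits

Distribution B (p=0.09) is closer to uniform (p=0.5), so it has higher entropy.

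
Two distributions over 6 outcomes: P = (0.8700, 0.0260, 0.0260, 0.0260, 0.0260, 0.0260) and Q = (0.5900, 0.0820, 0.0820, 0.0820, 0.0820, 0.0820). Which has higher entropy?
Q

P is highly concentrated on one outcome (87%), making it nearly deterministic. Q spreads its mass more evenly (max 59%). The more spread-out distribution has higher entropy: H(P) ≈ 0.859 bits, H(Q) ≈ 1.928 bits.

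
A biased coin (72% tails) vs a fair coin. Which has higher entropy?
Fair coin

The fair coin is uniform (p=0.5), maximizing binary entropy at 1 bit. The biased coin has H(0.72) ≈ 0.855 bits — its outcome is more predictable, so its entropy is lower.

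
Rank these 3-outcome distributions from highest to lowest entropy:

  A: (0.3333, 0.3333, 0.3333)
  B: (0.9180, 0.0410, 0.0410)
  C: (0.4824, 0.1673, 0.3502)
A > C > B

Key insight: Entropy is maximized by uniform distributions and minimized by concentrated distributions.

- Uniform distributions have maximum entropy log₂(3) = 1.5850 bits
- The more "peaked" or concentrated a distribution, the lower its entropy

Entropies:
  H(A) = 1.5850 bits
  H(B) = 0.4912 bits
  H(C) = 1.4690 bits

Ranking: A > C > B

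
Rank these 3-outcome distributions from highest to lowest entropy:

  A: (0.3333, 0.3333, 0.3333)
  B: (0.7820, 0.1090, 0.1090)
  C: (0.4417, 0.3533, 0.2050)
A > C > B

Key insight: Entropy is maximized by uniform distributions and minimized by concentrated distributions.

- Uniform distributions have maximum entropy log₂(3) = 1.5850 bits
- The more "peaked" or concentrated a distribution, the lower its entropy

Entropies:
  H(A) = 1.5850 bits
  H(B) = 0.9745 bits
  H(C) = 1.5197 bits

Ranking: A > C > B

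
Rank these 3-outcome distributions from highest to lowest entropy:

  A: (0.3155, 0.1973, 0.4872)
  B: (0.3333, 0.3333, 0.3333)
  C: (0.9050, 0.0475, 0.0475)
B > A > C

Key insight: Entropy is maximized by uniform distributions and minimized by concentrated distributions.

- Uniform distributions have maximum entropy log₂(3) = 1.5850 bits
- The more "peaked" or concentrated a distribution, the lower its entropy

Entropies:
  H(A) = 1.4925 bits
  H(B) = 1.5850 bits
  H(C) = 0.5479 bits

Ranking: B > A > C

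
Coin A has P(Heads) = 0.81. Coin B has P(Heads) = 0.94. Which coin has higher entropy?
A

For binary distributions, entropy is maximized at p=0.5 and decreases as p moves toward 0 or 1.

H(A) = H(0.81) = 0.7015 bits
H(B) = H(0.94) = 0.3274 bits

Distribution A (p=0.81) is closer to uniform (p=0.5), so it has higher entropy.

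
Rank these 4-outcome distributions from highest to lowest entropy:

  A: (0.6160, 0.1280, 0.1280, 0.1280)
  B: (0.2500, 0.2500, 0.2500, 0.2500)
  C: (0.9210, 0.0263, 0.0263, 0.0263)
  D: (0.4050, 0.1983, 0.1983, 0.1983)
B > D > A > C

Key insight: Entropy is maximized by uniform distributions and minimized by concentrated distributions.

Entropies:
  H(A) = 1.5694 bits
  H(B) = 2.0000 bits
  H(C) = 0.5239 bits
  H(D) = 1.9169 bits

Ranking: B > D > A > C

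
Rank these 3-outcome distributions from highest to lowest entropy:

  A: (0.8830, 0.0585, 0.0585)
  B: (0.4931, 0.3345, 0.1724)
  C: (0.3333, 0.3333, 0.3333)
C > B > A

Key insight: Entropy is maximized by uniform distributions and minimized by concentrated distributions.

- Uniform distributions have maximum entropy log₂(3) = 1.5850 bits
- The more "peaked" or concentrated a distribution, the lower its entropy

Entropies:
  H(A) = 0.6377 bits
  H(B) = 1.4687 bits
  H(C) = 1.5850 bits

Ranking: C > B > A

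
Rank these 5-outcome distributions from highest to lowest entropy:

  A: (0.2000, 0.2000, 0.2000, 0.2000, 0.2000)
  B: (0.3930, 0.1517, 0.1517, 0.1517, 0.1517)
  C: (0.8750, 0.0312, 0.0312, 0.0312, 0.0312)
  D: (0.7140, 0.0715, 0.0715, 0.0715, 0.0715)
A > B > D > C

Key insight: Entropy is maximized by uniform distributions and minimized by concentrated distributions.

Entropies:
  H(A) = 2.3219 bits
  H(B) = 2.1807 bits
  H(C) = 0.7936 bits
  H(D) = 1.4355 bits

Ranking: A > B > D > C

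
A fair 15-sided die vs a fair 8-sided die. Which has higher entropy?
15-sided die

Both are uniform distributions; for uniform over n outcomes, H = log₂(n). H(15-sided) = log₂(15) = 3.907 bits and H(8-sided) = log₂(8) = 3.000 bits. More outcomes in a uniform distribution means higher entropy.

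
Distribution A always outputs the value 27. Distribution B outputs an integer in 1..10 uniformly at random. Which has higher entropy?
B

A is deterministic, so H(A) = 0. B is uniform over 10 outcomes, so H(B) = log₂(10) = 3.322 bits. Any distribution with genuine randomness has higher entropy than a deterministic one.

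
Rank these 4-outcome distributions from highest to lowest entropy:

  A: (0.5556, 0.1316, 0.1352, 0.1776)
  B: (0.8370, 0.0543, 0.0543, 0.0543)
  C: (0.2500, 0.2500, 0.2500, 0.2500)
C > A > B

Key insight: Entropy is maximized by uniform distributions and minimized by concentrated distributions.

- Uniform distributions have maximum entropy log₂(4) = 2.0000 bits
- The more "peaked" or concentrated a distribution, the lower its entropy

Entropies:
  H(A) = 1.6892 bits
  H(B) = 0.8998 bits
  H(C) = 2.0000 bits

Ranking: C > A > B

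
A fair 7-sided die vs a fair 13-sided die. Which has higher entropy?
13-sided die

Both are uniform distributions; for uniform over n outcomes, H = log₂(n). H(7-sided) = log₂(7) = 2.807 bits and H(13-sided) = log₂(13) = 3.700 bits. More outcomes in a uniform distribution means higher entropy.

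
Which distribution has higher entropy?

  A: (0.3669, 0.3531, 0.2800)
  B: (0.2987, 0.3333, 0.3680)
B

Both distributions are close to uniform, making this a harder comparison.

H(A) = 1.5753 bits
H(B) = 1.5798 bits

The distribution closer to uniform has higher entropy.
Answer: B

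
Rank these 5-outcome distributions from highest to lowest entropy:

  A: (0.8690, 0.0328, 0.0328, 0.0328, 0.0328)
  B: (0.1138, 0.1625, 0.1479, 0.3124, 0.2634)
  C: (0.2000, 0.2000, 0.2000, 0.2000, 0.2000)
C > B > A

Key insight: Entropy is maximized by uniform distributions and minimized by concentrated distributions.

- Uniform distributions have maximum entropy log₂(5) = 2.3219 bits
- The more "peaked" or concentrated a distribution, the lower its entropy

Entropies:
  H(A) = 0.8222 bits
  H(B) = 2.2219 bits
  H(C) = 2.3219 bits

Ranking: C > B > A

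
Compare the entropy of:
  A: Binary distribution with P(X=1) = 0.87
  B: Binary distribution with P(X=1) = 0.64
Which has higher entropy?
B

For binary distributions, entropy is maximized at p=0.5 and decreases as p moves toward 0 or 1.

H(A) = H(0.87) = 0.5574 bits
H(B) = H(0.64) = 0.9427 bits

Distribution B (p=0.64) is closer to uniform (p=0.5), so it has higher entropy.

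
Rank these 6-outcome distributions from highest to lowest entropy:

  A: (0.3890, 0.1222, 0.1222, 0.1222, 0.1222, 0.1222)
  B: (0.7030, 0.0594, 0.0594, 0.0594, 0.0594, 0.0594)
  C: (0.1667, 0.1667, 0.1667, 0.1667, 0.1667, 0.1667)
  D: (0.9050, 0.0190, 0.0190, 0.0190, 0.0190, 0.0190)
C > A > B > D

Key insight: Entropy is maximized by uniform distributions and minimized by concentrated distributions.

Entropies:
  H(A) = 2.3828 bits
  H(B) = 1.5672 bits
  H(C) = 2.5850 bits
  H(D) = 0.6735 bits

Ranking: C > A > B > D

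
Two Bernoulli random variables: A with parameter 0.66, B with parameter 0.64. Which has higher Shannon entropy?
B

For binary distributions, entropy is maximized at p=0.5 and decreases as p moves toward 0 or 1.

H(A) = H(0.66) = 0.9248 bits
H(B) = H(0.64) = 0.9427 bits

Distribution B (p=0.64) is closer to uniform (p=0.5), so it has higher entropy.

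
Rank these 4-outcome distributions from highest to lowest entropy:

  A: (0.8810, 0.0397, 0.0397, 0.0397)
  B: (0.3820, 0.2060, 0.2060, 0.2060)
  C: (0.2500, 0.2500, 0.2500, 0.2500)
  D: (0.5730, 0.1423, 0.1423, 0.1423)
C > B > D > A

Key insight: Entropy is maximized by uniform distributions and minimized by concentrated distributions.

Entropies:
  H(A) = 0.7151 bits
  H(B) = 1.9389 bits
  H(C) = 2.0000 bits
  H(D) = 1.6613 bits

Ranking: C > B > D > A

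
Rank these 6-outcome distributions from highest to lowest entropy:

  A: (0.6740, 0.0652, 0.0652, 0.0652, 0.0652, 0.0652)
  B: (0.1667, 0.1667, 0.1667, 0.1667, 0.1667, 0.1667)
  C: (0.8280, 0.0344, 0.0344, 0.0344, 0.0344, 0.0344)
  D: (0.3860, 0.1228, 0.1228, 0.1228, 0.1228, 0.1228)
B > D > A > C

Key insight: Entropy is maximized by uniform distributions and minimized by concentrated distributions.

Entropies:
  H(A) = 1.6677 bits
  H(B) = 2.5850 bits
  H(C) = 1.0616 bits
  H(D) = 2.3878 bits

Ranking: B > D > A > C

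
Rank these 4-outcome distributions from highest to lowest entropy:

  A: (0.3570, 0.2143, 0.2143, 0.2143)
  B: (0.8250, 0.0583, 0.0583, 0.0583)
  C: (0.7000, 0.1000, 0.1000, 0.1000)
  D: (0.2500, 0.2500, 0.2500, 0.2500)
D > A > C > B

Key insight: Entropy is maximized by uniform distributions and minimized by concentrated distributions.

Entropies:
  H(A) = 1.9593 bits
  H(B) = 0.9464 bits
  H(C) = 1.3568 bits
  H(D) = 2.0000 bits

Ranking: D > A > C > B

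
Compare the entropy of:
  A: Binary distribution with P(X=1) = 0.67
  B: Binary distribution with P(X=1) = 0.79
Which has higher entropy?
A

For binary distributions, entropy is maximized at p=0.5 and decreases as p moves toward 0 or 1.

H(A) = H(0.67) = 0.9149 bits
H(B) = H(0.79) = 0.7415 bits

Distribution A (p=0.67) is closer to uniform (p=0.5), so it has higher entropy.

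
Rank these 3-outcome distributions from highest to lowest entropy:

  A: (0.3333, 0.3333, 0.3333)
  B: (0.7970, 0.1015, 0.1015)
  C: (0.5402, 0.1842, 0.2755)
A > C > B

Key insight: Entropy is maximized by uniform distributions and minimized by concentrated distributions.

- Uniform distributions have maximum entropy log₂(3) = 1.5850 bits
- The more "peaked" or concentrated a distribution, the lower its entropy

Entropies:
  H(A) = 1.5850 bits
  H(B) = 0.9309 bits
  H(C) = 1.4419 bits

Ranking: A > C > B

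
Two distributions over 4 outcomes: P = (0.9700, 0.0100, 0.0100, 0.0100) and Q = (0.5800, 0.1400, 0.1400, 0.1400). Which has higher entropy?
Q

P is highly concentrated on one outcome (97%), making it nearly deterministic. Q spreads its mass more evenly (max 58%). The more spread-out distribution has higher entropy: H(P) ≈ 0.242 bits, H(Q) ≈ 1.647 bits.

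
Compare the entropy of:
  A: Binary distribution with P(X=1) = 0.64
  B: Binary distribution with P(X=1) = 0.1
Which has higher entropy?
A

For binary distributions, entropy is maximized at p=0.5 and decreases as p moves toward 0 or 1.

H(A) = H(0.64) = 0.9427 bits
H(B) = H(0.1) = 0.4690 bits

Distribution A (p=0.64) is closer to uniform (p=0.5), so it has higher entropy.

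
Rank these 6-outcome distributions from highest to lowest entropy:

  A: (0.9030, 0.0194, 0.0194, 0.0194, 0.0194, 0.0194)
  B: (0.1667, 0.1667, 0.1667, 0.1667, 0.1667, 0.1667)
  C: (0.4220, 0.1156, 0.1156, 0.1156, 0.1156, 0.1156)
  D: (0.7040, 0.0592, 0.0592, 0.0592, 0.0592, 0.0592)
B > C > D > A

Key insight: Entropy is maximized by uniform distributions and minimized by concentrated distributions.

Entropies:
  H(A) = 0.6846 bits
  H(B) = 2.5850 bits
  H(C) = 2.3244 bits
  H(D) = 1.5636 bits

Ranking: B > C > D > A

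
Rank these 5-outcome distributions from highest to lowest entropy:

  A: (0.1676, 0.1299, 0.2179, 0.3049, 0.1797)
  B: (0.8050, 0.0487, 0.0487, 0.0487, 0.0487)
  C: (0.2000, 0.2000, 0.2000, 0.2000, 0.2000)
C > A > B

Key insight: Entropy is maximized by uniform distributions and minimized by concentrated distributions.

- Uniform distributions have maximum entropy log₂(5) = 2.3219 bits
- The more "peaked" or concentrated a distribution, the lower its entropy

Entropies:
  H(A) = 2.2609 bits
  H(B) = 1.1018 bits
  H(C) = 2.3219 bits

Ranking: C > A > B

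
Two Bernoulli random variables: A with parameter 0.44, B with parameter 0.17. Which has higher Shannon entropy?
A

For binary distributions, entropy is maximized at p=0.5 and decreases as p moves toward 0 or 1.

H(A) = H(0.44) = 0.9896 bits
H(B) = H(0.17) = 0.6577 bits

Distribution A (p=0.44) is closer to uniform (p=0.5), so it has higher entropy.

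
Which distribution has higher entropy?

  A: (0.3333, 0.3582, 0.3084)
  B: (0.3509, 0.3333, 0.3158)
B

Both distributions are close to uniform, making this a harder comparison.

H(A) = 1.5823 bits
H(B) = 1.5836 bits

The distribution closer to uniform has higher entropy.
Answer: B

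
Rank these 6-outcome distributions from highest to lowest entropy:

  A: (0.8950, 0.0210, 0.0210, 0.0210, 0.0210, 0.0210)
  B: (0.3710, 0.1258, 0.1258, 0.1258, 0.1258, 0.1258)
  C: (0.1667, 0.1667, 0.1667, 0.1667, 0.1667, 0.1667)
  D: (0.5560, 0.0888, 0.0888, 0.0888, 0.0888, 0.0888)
C > B > D > A

Key insight: Entropy is maximized by uniform distributions and minimized by concentrated distributions.

Entropies:
  H(A) = 0.7285 bits
  H(B) = 2.4119 bits
  H(C) = 2.5850 bits
  H(D) = 2.0219 bits

Ranking: C > B > D > A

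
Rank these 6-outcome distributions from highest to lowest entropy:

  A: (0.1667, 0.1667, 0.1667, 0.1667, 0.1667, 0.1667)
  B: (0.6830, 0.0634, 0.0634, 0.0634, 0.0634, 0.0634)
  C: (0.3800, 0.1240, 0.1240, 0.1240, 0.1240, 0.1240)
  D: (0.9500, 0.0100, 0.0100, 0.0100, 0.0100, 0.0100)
A > C > B > D

Key insight: Entropy is maximized by uniform distributions and minimized by concentrated distributions.

Entropies:
  H(A) = 2.5850 bits
  H(B) = 1.6371 bits
  H(C) = 2.3976 bits
  H(D) = 0.4025 bits

Ranking: A > C > B > D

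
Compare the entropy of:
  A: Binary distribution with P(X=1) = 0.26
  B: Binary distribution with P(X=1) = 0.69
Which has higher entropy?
B

For binary distributions, entropy is maximized at p=0.5 and decreases as p moves toward 0 or 1.

H(A) = H(0.26) = 0.8267 bits
H(B) = H(0.69) = 0.8932 bits

Distribution B (p=0.69) is closer to uniform (p=0.5), so it has higher entropy.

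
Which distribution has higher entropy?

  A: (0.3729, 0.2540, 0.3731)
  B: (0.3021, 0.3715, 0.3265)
B

Both distributions are close to uniform, making this a harder comparison.

H(A) = 1.5636 bits
H(B) = 1.5796 bits

The distribution closer to uniform has higher entropy.
Answer: B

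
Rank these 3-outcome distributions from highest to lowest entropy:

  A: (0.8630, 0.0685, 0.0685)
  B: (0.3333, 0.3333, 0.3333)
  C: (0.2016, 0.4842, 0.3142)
B > C > A

Key insight: Entropy is maximized by uniform distributions and minimized by concentrated distributions.

- Uniform distributions have maximum entropy log₂(3) = 1.5850 bits
- The more "peaked" or concentrated a distribution, the lower its entropy

Entropies:
  H(A) = 0.7133 bits
  H(B) = 1.5850 bits
  H(C) = 1.4972 bits

Ranking: B > C > A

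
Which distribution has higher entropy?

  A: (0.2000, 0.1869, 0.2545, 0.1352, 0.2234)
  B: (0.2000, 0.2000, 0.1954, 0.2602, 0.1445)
B

Both distributions are close to uniform, making this a harder comparison.

H(A) = 2.2924 bits
H(B) = 2.2976 bits

The distribution closer to uniform has higher entropy.
Answer: B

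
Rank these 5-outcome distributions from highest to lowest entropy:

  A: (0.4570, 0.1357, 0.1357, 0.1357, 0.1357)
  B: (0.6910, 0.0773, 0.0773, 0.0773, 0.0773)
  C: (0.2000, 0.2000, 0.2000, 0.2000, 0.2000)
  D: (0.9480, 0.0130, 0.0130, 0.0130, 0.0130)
C > A > B > D

Key insight: Entropy is maximized by uniform distributions and minimized by concentrated distributions.

Entropies:
  H(A) = 2.0807 bits
  H(B) = 1.5100 bits
  H(C) = 2.3219 bits
  H(D) = 0.3988 bits

Ranking: C > A > B > D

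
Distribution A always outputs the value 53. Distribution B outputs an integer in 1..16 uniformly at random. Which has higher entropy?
B

A is deterministic, so H(A) = 0. B is uniform over 16 outcomes, so H(B) = log₂(16) = 4.000 bits. Any distribution with genuine randomness has higher entropy than a deterministic one.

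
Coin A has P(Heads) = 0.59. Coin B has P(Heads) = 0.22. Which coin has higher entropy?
A

For binary distributions, entropy is maximized at p=0.5 and decreases as p moves toward 0 or 1.

H(A) = H(0.59) = 0.9765 bits
H(B) = H(0.22) = 0.7602 bits

Distribution A (p=0.59) is closer to uniform (p=0.5), so it has higher entropy.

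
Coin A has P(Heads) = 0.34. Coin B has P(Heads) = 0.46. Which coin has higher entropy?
B

For binary distributions, entropy is maximized at p=0.5 and decreases as p moves toward 0 or 1.

H(A) = H(0.34) = 0.9248 bits
H(B) = H(0.46) = 0.9954 bits

Distribution B (p=0.46) is closer to uniform (p=0.5), so it has higher entropy.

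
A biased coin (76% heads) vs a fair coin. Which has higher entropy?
Fair coin

The fair coin is uniform (p=0.5), maximizing binary entropy at 1 bit. The biased coin has H(0.76) ≈ 0.795 bits — its outcome is more predictable, so its entropy is lower.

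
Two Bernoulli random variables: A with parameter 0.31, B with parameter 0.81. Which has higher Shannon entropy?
A

For binary distributions, entropy is maximized at p=0.5 and decreases as p moves toward 0 or 1.

H(A) = H(0.31) = 0.8932 bits
H(B) = H(0.81) = 0.7015 bits

Distribution A (p=0.31) is closer to uniform (p=0.5), so it has higher entropy.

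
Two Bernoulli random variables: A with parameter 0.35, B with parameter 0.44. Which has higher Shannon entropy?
B

For binary distributions, entropy is maximized at p=0.5 and decreases as p moves toward 0 or 1.

H(A) = H(0.35) = 0.9341 bits
H(B) = H(0.44) = 0.9896 bits

Distribution B (p=0.44) is closer to uniform (p=0.5), so it has higher entropy.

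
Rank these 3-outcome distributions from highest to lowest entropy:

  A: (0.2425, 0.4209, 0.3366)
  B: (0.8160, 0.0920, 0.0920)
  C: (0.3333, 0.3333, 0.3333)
C > A > B

Key insight: Entropy is maximized by uniform distributions and minimized by concentrated distributions.

- Uniform distributions have maximum entropy log₂(3) = 1.5850 bits
- The more "peaked" or concentrated a distribution, the lower its entropy

Entropies:
  H(A) = 1.5499 bits
  H(B) = 0.8727 bits
  H(C) = 1.5850 bits

Ranking: C > A > B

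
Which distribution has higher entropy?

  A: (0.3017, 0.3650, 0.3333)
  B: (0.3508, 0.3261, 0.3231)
B

Both distributions are close to uniform, making this a harder comparison.

H(A) = 1.5806 bits
H(B) = 1.5840 bits

The distribution closer to uniform has higher entropy.
Answer: B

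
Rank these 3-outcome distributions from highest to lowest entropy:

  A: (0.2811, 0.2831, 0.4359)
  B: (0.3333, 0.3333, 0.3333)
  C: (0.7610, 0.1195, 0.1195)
B > A > C

Key insight: Entropy is maximized by uniform distributions and minimized by concentrated distributions.

- Uniform distributions have maximum entropy log₂(3) = 1.5850 bits
- The more "peaked" or concentrated a distribution, the lower its entropy

Entropies:
  H(A) = 1.5522 bits
  H(B) = 1.5850 bits
  H(C) = 1.0324 bits

Ranking: B > A > C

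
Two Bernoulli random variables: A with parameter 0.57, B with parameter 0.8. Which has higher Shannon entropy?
A

For binary distributions, entropy is maximized at p=0.5 and decreases as p moves toward 0 or 1.

H(A) = H(0.57) = 0.9858 bits
H(B) = H(0.8) = 0.7219 bits

Distribution A (p=0.57) is closer to uniform (p=0.5), so it has higher entropy.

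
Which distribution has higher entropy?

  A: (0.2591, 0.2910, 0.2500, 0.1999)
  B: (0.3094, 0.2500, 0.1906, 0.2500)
A

Both distributions are close to uniform, making this a harder comparison.

H(A) = 1.9874 bits
H(B) = 1.9795 bits

The distribution closer to uniform has higher entropy.
Answer: A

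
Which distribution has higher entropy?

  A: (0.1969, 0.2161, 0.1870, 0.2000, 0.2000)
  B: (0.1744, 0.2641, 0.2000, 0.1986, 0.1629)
A

Both distributions are close to uniform, making this a harder comparison.

H(A) = 2.3204 bits
H(B) = 2.3007 bits

The distribution closer to uniform has higher entropy.
Answer: A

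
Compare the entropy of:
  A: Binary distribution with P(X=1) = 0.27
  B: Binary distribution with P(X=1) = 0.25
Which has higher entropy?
A

For binary distributions, entropy is maximized at p=0.5 and decreases as p moves toward 0 or 1.

H(A) = H(0.27) = 0.8415 bits
H(B) = H(0.25) = 0.8113 bits

Distribution A (p=0.27) is closer to uniform (p=0.5), so it has higher entropy.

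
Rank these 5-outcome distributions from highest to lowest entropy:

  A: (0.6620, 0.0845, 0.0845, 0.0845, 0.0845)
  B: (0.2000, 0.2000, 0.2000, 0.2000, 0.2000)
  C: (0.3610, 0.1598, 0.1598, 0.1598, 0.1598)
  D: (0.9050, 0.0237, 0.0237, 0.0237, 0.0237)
B > C > A > D

Key insight: Entropy is maximized by uniform distributions and minimized by concentrated distributions.

Entropies:
  H(A) = 1.5989 bits
  H(B) = 2.3219 bits
  H(C) = 2.2215 bits
  H(D) = 0.6429 bits

Ranking: B > C > A > D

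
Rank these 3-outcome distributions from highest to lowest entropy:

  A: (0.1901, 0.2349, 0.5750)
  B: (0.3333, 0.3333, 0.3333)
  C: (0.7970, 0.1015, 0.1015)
B > A > C

Key insight: Entropy is maximized by uniform distributions and minimized by concentrated distributions.

- Uniform distributions have maximum entropy log₂(3) = 1.5850 bits
- The more "peaked" or concentrated a distribution, the lower its entropy

Entropies:
  H(A) = 1.4054 bits
  H(B) = 1.5850 bits
  H(C) = 0.9309 bits

Ranking: B > A > C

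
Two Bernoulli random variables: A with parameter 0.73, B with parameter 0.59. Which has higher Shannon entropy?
B

For binary distributions, entropy is maximized at p=0.5 and decreases as p moves toward 0 or 1.

H(A) = H(0.73) = 0.8415 bits
H(B) = H(0.59) = 0.9765 bits

Distribution B (p=0.59) is closer to uniform (p=0.5), so it has higher entropy.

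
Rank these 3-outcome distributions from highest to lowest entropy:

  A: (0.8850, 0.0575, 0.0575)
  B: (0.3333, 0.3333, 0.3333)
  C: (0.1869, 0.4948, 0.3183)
B > C > A

Key insight: Entropy is maximized by uniform distributions and minimized by concentrated distributions.

- Uniform distributions have maximum entropy log₂(3) = 1.5850 bits
- The more "peaked" or concentrated a distribution, the lower its entropy

Entropies:
  H(A) = 0.6298 bits
  H(B) = 1.5850 bits
  H(C) = 1.4802 bits

Ranking: B > C > A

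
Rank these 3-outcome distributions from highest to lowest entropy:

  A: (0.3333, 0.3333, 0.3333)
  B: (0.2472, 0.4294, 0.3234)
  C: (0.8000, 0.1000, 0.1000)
A > B > C

Key insight: Entropy is maximized by uniform distributions and minimized by concentrated distributions.

- Uniform distributions have maximum entropy log₂(3) = 1.5850 bits
- The more "peaked" or concentrated a distribution, the lower its entropy

Entropies:
  H(A) = 1.5850 bits
  H(B) = 1.5488 bits
  H(C) = 0.9219 bits

Ranking: A > B > C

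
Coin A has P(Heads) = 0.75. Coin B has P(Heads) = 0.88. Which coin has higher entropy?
A

For binary distributions, entropy is maximized at p=0.5 and decreases as p moves toward 0 or 1.

H(A) = H(0.75) = 0.8113 bits
H(B) = H(0.88) = 0.5294 bits

Distribution A (p=0.75) is closer to uniform (p=0.5), so it has higher entropy.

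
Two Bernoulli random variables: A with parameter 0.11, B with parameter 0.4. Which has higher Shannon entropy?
B

For binary distributions, entropy is maximized at p=0.5 and decreases as p moves toward 0 or 1.

H(A) = H(0.11) = 0.4999 bits
H(B) = H(0.4) = 0.9710 bits

Distribution B (p=0.4) is closer to uniform (p=0.5), so it has higher entropy.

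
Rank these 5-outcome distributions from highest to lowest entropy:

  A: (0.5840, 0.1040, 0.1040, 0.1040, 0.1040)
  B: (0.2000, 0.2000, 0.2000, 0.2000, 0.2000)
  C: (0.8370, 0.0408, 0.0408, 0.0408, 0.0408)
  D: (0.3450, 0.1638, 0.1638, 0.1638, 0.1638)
B > D > A > C

Key insight: Entropy is maximized by uniform distributions and minimized by concentrated distributions.

Entropies:
  H(A) = 1.8115 bits
  H(B) = 2.3219 bits
  H(C) = 0.9674 bits
  H(D) = 2.2395 bits

Ranking: B > D > A > C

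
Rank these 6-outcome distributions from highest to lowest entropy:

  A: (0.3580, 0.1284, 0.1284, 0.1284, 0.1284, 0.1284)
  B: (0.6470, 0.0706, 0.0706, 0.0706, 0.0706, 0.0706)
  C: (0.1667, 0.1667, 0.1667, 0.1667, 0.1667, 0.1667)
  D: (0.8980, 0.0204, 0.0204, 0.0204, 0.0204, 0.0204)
C > A > B > D

Key insight: Entropy is maximized by uniform distributions and minimized by concentrated distributions.

Entropies:
  H(A) = 2.4317 bits
  H(B) = 1.7564 bits
  H(C) = 2.5850 bits
  H(D) = 0.7121 bits

Ranking: C > A > B > D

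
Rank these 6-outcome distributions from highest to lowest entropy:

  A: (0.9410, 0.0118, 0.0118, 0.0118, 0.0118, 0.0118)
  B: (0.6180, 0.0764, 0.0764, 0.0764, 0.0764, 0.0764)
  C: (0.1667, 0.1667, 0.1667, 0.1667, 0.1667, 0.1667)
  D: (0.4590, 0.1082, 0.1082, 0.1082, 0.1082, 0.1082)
C > D > B > A

Key insight: Entropy is maximized by uniform distributions and minimized by concentrated distributions.

Entropies:
  H(A) = 0.4605 bits
  H(B) = 1.8464 bits
  H(C) = 2.5850 bits
  H(D) = 2.2513 bits

Ranking: C > D > B > A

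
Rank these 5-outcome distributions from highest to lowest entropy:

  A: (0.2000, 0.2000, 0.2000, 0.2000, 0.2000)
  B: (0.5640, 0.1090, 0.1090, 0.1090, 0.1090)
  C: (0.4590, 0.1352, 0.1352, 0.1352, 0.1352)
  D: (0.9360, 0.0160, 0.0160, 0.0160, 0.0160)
A > C > B > D

Key insight: Entropy is maximized by uniform distributions and minimized by concentrated distributions.

Entropies:
  H(A) = 2.3219 bits
  H(B) = 1.8601 bits
  H(C) = 2.0771 bits
  H(D) = 0.4711 bits

Ranking: A > C > B > D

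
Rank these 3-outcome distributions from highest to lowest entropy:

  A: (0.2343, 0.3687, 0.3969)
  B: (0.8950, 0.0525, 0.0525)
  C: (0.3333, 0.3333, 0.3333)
C > A > B

Key insight: Entropy is maximized by uniform distributions and minimized by concentrated distributions.

- Uniform distributions have maximum entropy log₂(3) = 1.5850 bits
- The more "peaked" or concentrated a distribution, the lower its entropy

Entropies:
  H(A) = 1.5504 bits
  H(B) = 0.5896 bits
  H(C) = 1.5850 bits

Ranking: C > A > B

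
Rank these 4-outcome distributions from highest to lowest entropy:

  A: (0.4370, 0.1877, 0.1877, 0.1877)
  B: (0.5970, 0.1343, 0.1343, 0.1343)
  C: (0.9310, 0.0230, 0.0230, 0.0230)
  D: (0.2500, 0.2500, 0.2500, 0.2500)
D > A > B > C

Key insight: Entropy is maximized by uniform distributions and minimized by concentrated distributions.

Entropies:
  H(A) = 1.8809 bits
  H(B) = 1.6114 bits
  H(C) = 0.4715 bits
  H(D) = 2.0000 bits

Ranking: D > A > B > C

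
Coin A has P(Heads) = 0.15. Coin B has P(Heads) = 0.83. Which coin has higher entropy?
B

For binary distributions, entropy is maximized at p=0.5 and decreases as p moves toward 0 or 1.

H(A) = H(0.15) = 0.6098 bits
H(B) = H(0.83) = 0.6577 bits

Distribution B (p=0.83) is closer to uniform (p=0.5), so it has higher entropy.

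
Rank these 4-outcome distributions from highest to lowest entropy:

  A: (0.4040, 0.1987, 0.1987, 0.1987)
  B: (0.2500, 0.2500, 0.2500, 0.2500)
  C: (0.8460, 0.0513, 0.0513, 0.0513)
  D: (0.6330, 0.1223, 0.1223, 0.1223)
B > A > D > C

Key insight: Entropy is maximized by uniform distributions and minimized by concentrated distributions.

Entropies:
  H(A) = 1.9179 bits
  H(B) = 2.0000 bits
  H(C) = 0.8638 bits
  H(D) = 1.5300 bits

Ranking: B > A > D > C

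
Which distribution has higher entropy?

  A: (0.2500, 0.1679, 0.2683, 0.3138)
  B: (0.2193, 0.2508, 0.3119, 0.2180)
B

Both distributions are close to uniform, making this a harder comparison.

H(A) = 1.9662 bits
H(B) = 1.9839 bits

The distribution closer to uniform has higher entropy.
Answer: B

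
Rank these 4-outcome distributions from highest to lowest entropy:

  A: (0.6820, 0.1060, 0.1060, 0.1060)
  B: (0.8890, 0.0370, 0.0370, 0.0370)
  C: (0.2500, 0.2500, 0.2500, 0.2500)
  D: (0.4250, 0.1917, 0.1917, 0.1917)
C > D > A > B

Key insight: Entropy is maximized by uniform distributions and minimized by concentrated distributions.

Entropies:
  H(A) = 1.4062 bits
  H(B) = 0.6789 bits
  H(C) = 2.0000 bits
  H(D) = 1.8951 bits

Ranking: C > D > A > B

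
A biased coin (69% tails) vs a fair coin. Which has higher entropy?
Fair coin

The fair coin is uniform (p=0.5), maximizing binary entropy at 1 bit. The biased coin has H(0.69) ≈ 0.893 bits — its outcome is more predictable, so its entropy is lower.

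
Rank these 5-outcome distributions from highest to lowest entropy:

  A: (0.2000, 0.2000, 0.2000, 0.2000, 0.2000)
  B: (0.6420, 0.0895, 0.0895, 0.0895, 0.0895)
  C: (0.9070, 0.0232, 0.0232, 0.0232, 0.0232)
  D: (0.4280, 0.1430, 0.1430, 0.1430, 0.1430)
A > D > B > C

Key insight: Entropy is maximized by uniform distributions and minimized by concentrated distributions.

Entropies:
  H(A) = 2.3219 bits
  H(B) = 1.6570 bits
  H(C) = 0.6324 bits
  H(D) = 2.1290 bits

Ranking: A > D > B > C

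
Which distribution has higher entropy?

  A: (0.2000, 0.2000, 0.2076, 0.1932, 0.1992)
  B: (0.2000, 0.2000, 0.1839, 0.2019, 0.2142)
A

Both distributions are close to uniform, making this a harder comparison.

H(A) = 2.3215 bits
H(B) = 2.3202 bits

The distribution closer to uniform has higher entropy.
Answer: A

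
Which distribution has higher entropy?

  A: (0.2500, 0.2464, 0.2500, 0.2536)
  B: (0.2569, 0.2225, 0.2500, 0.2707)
A

Both distributions are close to uniform, making this a harder comparison.

H(A) = 1.9999 bits
H(B) = 1.9964 bits

The distribution closer to uniform has higher entropy.
Answer: A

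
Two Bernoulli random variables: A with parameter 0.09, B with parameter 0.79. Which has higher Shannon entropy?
B

For binary distributions, entropy is maximized at p=0.5 and decreases as p moves toward 0 or 1.

H(A) = H(0.09) = 0.4365 bits
H(B) = H(0.79) = 0.7415 bits

Distribution B (p=0.79) is closer to uniform (p=0.5), so it has higher entropy.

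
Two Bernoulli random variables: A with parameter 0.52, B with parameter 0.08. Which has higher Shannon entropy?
A

For binary distributions, entropy is maximized at p=0.5 and decreases as p moves toward 0 or 1.

H(A) = H(0.52) = 0.9988 bits
H(B) = H(0.08) = 0.4022 bits

Distribution A (p=0.52) is closer to uniform (p=0.5), so it has higher entropy.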